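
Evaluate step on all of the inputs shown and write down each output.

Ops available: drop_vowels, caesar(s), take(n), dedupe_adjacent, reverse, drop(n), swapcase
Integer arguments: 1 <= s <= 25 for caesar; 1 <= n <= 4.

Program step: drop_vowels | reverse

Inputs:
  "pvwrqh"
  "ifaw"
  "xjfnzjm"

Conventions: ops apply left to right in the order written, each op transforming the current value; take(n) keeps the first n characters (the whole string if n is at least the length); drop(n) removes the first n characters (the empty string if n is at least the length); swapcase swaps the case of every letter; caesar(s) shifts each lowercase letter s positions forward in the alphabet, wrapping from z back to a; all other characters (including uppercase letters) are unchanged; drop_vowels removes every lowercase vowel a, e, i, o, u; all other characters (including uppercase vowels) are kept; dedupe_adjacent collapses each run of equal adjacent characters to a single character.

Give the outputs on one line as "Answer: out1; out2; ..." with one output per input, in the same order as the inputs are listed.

Execution, op by op:
  "pvwrqh" -> "pvwrqh" -> "hqrwvp"
  "ifaw" -> "fw" -> "wf"
  "xjfnzjm" -> "xjfnzjm" -> "mjznfjx"

"hqrwvp"; "wf"; "mjznfjx"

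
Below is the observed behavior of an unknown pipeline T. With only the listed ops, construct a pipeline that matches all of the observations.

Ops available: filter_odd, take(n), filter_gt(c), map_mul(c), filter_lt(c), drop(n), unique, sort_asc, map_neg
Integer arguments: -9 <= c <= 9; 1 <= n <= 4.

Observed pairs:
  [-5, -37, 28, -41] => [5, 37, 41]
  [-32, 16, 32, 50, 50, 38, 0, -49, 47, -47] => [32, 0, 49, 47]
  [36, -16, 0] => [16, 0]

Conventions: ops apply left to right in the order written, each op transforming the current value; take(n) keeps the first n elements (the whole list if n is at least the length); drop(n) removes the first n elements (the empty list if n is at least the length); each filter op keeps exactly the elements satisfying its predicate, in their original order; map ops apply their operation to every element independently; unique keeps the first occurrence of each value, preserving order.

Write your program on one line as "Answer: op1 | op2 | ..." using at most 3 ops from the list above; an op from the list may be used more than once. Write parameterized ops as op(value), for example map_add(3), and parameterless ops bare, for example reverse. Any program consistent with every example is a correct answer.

map_neg | filter_gt(-2)

Check, running the answer program on each example:
  [-5, -37, 28, -41] -> [5, 37, -28, 41] -> [5, 37, 41]
  [-32, 16, 32, 50, 50, 38, 0, -49, 47, -47] -> [32, -16, -32, -50, -50, -38, 0, 49, -47, 47] -> [32, 0, 49, 47]
  [36, -16, 0] -> [-36, 16, 0] -> [16, 0]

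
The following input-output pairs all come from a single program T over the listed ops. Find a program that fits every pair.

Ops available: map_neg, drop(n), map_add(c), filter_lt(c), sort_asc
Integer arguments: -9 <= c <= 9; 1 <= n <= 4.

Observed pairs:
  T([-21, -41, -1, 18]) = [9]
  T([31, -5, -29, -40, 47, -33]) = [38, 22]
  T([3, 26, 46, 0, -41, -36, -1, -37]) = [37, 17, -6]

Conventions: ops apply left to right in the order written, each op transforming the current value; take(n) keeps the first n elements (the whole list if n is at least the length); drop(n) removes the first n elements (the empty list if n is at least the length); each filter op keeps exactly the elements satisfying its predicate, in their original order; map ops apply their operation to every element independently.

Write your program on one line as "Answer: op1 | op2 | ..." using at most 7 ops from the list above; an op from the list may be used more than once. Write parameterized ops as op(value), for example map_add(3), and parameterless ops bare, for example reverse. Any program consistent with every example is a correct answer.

map_neg | filter_lt(-2) | sort_asc | map_add(5) | map_add(4) | map_neg

Check, running the answer program on each example:
  [-21, -41, -1, 18] -> [21, 41, 1, -18] -> [-18] -> [-18] -> [-13] -> [-9] -> [9]
  [31, -5, -29, -40, 47, -33] -> [-31, 5, 29, 40, -47, 33] -> [-31, -47] -> [-47, -31] -> [-42, -26] -> [-38, -22] -> [38, 22]
  [3, 26, 46, 0, -41, -36, -1, -37] -> [-3, -26, -46, 0, 41, 36, 1, 37] -> [-3, -26, -46] -> [-46, -26, -3] -> [-41, -21, 2] -> [-37, -17, 6] -> [37, 17, -6]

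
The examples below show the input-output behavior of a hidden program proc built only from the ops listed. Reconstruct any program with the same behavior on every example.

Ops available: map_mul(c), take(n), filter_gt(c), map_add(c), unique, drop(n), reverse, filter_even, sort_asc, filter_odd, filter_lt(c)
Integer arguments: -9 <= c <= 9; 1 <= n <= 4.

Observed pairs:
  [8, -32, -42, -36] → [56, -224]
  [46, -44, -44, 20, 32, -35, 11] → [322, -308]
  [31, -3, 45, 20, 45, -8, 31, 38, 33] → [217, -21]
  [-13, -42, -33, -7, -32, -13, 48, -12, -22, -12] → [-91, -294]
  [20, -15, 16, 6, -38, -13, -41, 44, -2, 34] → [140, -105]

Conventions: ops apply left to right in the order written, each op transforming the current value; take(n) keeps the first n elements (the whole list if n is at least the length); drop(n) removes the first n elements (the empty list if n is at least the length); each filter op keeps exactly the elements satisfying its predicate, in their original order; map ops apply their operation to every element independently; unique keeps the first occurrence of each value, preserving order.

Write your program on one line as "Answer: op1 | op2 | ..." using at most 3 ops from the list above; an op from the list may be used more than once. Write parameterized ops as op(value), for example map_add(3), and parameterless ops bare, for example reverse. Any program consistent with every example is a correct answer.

map_mul(7) | take(2)

Check, running the answer program on each example:
  [8, -32, -42, -36] -> [56, -224, -294, -252] -> [56, -224]
  [46, -44, -44, 20, 32, -35, 11] -> [322, -308, -308, 140, 224, -245, 77] -> [322, -308]
  [31, -3, 45, 20, 45, -8, 31, 38, 33] -> [217, -21, 315, 140, 315, -56, 217, 266, 231] -> [217, -21]
  [-13, -42, -33, -7, -32, -13, 48, -12, -22, -12] -> [-91, -294, -231, -49, -224, -91, 336, -84, -154, -84] -> [-91, -294]
  [20, -15, 16, 6, -38, -13, -41, 44, -2, 34] -> [140, -105, 112, 42, -266, -91, -287, 308, -14, 238] -> [140, -105]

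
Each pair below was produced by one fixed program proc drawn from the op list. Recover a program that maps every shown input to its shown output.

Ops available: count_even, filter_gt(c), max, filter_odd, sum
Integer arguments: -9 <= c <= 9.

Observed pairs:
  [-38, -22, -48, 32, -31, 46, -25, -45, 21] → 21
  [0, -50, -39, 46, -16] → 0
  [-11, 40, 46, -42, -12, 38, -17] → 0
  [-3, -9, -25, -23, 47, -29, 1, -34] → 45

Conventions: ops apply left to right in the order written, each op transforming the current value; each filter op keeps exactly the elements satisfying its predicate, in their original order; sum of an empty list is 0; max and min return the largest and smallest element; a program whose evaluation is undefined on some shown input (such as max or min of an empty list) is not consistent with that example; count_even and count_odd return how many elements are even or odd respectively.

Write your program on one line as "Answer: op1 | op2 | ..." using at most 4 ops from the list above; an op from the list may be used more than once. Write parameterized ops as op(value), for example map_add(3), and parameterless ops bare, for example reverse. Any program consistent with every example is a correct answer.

filter_gt(-4) | filter_odd | sum

Check, running the answer program on each example:
  [-38, -22, -48, 32, -31, 46, -25, -45, 21] -> [32, 46, 21] -> [21] -> 21
  [0, -50, -39, 46, -16] -> [0, 46] -> [] -> 0
  [-11, 40, 46, -42, -12, 38, -17] -> [40, 46, 38] -> [] -> 0
  [-3, -9, -25, -23, 47, -29, 1, -34] -> [-3, 47, 1] -> [-3, 47, 1] -> 45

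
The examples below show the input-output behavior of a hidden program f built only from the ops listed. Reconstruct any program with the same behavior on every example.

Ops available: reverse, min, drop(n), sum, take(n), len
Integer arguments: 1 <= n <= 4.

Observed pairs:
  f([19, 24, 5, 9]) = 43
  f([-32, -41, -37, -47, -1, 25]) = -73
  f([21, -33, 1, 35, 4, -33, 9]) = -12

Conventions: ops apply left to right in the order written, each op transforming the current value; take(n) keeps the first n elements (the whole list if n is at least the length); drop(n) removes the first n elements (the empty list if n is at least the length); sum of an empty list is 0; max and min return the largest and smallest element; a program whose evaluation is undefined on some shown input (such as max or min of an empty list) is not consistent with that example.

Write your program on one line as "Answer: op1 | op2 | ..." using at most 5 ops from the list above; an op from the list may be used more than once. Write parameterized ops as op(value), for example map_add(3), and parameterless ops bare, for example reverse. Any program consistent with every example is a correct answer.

take(3) | reverse | drop(1) | sum

Check, running the answer program on each example:
  [19, 24, 5, 9] -> [19, 24, 5] -> [5, 24, 19] -> [24, 19] -> 43
  [-32, -41, -37, -47, -1, 25] -> [-32, -41, -37] -> [-37, -41, -32] -> [-41, -32] -> -73
  [21, -33, 1, 35, 4, -33, 9] -> [21, -33, 1] -> [1, -33, 21] -> [-33, 21] -> -12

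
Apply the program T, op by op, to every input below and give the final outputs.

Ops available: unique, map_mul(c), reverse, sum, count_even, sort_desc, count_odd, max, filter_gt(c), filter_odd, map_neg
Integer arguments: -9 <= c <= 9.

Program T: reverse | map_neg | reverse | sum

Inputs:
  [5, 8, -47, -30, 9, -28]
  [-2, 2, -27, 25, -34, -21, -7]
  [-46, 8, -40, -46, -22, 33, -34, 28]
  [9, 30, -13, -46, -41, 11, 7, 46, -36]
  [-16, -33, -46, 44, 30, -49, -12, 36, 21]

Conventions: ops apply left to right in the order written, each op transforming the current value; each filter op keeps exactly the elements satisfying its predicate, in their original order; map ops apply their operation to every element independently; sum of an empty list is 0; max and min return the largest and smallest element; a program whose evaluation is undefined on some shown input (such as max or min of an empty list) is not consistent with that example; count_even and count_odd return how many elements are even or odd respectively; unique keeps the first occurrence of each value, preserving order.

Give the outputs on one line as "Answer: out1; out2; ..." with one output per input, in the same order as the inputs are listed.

Execution, op by op:
  [5, 8, -47, -30, 9, -28] -> [-28, 9, -30, -47, 8, 5] -> [28, -9, 30, 47, -8, -5] -> [-5, -8, 47, 30, -9, 28] -> 83
  [-2, 2, -27, 25, -34, -21, -7] -> [-7, -21, -34, 25, -27, 2, -2] -> [7, 21, 34, -25, 27, -2, 2] -> [2, -2, 27, -25, 34, 21, 7] -> 64
  [-46, 8, -40, -46, -22, 33, -34, 28] -> [28, -34, 33, -22, -46, -40, 8, -46] -> [-28, 34, -33, 22, 46, 40, -8, 46] -> [46, -8, 40, 46, 22, -33, 34, -28] -> 119
  [9, 30, -13, -46, -41, 11, 7, 46, -36] -> [-36, 46, 7, 11, -41, -46, -13, 30, 9] -> [36, -46, -7, -11, 41, 46, 13, -30, -9] -> [-9, -30, 13, 46, 41, -11, -7, -46, 36] -> 33
  [-16, -33, -46, 44, 30, -49, -12, 36, 21] -> [21, 36, -12, -49, 30, 44, -46, -33, -16] -> [-21, -36, 12, 49, -30, -44, 46, 33, 16] -> [16, 33, 46, -44, -30, 49, 12, -36, -21] -> 25

83; 64; 119; 33; 25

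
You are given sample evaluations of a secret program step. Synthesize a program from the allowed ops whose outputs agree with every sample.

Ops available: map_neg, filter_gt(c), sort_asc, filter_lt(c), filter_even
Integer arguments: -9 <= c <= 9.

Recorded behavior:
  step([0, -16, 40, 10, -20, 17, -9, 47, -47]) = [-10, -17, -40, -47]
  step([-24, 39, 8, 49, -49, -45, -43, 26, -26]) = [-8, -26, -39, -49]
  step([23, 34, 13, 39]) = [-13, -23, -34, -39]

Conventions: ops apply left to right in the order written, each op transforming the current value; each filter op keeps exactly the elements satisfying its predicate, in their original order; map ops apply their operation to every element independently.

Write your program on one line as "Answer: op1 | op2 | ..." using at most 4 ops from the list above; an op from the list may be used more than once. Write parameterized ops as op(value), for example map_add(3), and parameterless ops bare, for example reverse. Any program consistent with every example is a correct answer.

sort_asc | map_neg | filter_lt(9) | filter_lt(-4)

Check, running the answer program on each example:
  [0, -16, 40, 10, -20, 17, -9, 47, -47] -> [-47, -20, -16, -9, 0, 10, 17, 40, 47] -> [47, 20, 16, 9, 0, -10, -17, -40, -47] -> [0, -10, -17, -40, -47] -> [-10, -17, -40, -47]
  [-24, 39, 8, 49, -49, -45, -43, 26, -26] -> [-49, -45, -43, -26, -24, 8, 26, 39, 49] -> [49, 45, 43, 26, 24, -8, -26, -39, -49] -> [-8, -26, -39, -49] -> [-8, -26, -39, -49]
  [23, 34, 13, 39] -> [13, 23, 34, 39] -> [-13, -23, -34, -39] -> [-13, -23, -34, -39] -> [-13, -23, -34, -39]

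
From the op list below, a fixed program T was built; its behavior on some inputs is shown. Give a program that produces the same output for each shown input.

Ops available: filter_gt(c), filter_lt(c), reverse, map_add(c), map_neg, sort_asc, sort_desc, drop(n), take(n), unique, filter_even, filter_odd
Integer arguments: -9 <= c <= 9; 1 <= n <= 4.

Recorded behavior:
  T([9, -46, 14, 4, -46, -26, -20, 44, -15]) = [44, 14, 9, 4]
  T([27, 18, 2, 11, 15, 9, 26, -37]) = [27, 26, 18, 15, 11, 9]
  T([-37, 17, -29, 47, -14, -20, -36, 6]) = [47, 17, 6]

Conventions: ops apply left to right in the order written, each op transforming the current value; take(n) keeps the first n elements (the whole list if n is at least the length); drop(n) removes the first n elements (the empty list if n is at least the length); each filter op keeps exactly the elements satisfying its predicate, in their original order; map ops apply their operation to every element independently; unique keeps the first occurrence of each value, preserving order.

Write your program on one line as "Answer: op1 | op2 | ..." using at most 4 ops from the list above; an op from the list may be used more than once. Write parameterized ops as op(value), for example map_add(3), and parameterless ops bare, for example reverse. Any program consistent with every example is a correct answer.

unique | filter_gt(3) | sort_desc

Check, running the answer program on each example:
  [9, -46, 14, 4, -46, -26, -20, 44, -15] -> [9, -46, 14, 4, -26, -20, 44, -15] -> [9, 14, 4, 44] -> [44, 14, 9, 4]
  [27, 18, 2, 11, 15, 9, 26, -37] -> [27, 18, 2, 11, 15, 9, 26, -37] -> [27, 18, 11, 15, 9, 26] -> [27, 26, 18, 15, 11, 9]
  [-37, 17, -29, 47, -14, -20, -36, 6] -> [-37, 17, -29, 47, -14, -20, -36, 6] -> [17, 47, 6] -> [47, 17, 6]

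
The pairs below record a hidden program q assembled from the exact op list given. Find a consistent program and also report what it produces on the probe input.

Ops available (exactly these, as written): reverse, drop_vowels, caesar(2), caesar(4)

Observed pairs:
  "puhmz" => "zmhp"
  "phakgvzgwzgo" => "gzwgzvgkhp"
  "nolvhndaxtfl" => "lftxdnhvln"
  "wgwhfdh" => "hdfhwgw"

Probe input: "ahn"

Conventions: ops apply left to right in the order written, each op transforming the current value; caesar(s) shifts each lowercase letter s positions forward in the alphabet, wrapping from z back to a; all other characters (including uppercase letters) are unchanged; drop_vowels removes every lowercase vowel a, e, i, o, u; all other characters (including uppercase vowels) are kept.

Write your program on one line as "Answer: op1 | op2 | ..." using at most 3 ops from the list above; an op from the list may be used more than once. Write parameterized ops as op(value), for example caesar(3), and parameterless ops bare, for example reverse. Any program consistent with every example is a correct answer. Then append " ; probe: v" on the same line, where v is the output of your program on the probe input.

reverse | drop_vowels ; probe: "nh"

Check, running the answer program on each example:
  "puhmz" -> "zmhup" -> "zmhp"
  "phakgvzgwzgo" -> "ogzwgzvgkahp" -> "gzwgzvgkhp"
  "nolvhndaxtfl" -> "lftxadnhvlon" -> "lftxdnhvln"
  "wgwhfdh" -> "hdfhwgw" -> "hdfhwgw"
  probe: "ahn" -> "nha" -> "nh"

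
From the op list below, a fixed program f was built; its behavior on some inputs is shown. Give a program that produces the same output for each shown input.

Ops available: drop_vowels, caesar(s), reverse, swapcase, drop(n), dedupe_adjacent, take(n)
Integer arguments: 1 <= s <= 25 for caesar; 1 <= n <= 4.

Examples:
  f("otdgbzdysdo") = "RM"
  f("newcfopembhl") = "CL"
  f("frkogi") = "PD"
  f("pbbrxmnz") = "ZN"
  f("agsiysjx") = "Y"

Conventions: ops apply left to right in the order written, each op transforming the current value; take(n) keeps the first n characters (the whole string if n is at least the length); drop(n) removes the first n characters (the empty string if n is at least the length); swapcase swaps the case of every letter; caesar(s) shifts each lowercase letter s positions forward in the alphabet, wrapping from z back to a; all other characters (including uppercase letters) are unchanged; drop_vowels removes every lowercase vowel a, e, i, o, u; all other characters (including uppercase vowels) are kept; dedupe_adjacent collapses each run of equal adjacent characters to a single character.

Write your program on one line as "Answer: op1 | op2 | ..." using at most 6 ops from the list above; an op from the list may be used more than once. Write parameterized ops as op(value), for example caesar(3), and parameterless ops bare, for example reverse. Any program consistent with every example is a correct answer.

caesar(25) | take(2) | caesar(25) | drop_vowels | swapcase | reverse

Check, running the answer program on each example:
  "otdgbzdysdo" -> "nscfaycxrcn" -> "ns" -> "mr" -> "mr" -> "MR" -> "RM"
  "newcfopembhl" -> "mdvbenodlagk" -> "md" -> "lc" -> "lc" -> "LC" -> "CL"
  "frkogi" -> "eqjnfh" -> "eq" -> "dp" -> "dp" -> "DP" -> "PD"
  "pbbrxmnz" -> "oaaqwlmy" -> "oa" -> "nz" -> "nz" -> "NZ" -> "ZN"
  "agsiysjx" -> "zfrhxriw" -> "zf" -> "ye" -> "y" -> "Y" -> "Y"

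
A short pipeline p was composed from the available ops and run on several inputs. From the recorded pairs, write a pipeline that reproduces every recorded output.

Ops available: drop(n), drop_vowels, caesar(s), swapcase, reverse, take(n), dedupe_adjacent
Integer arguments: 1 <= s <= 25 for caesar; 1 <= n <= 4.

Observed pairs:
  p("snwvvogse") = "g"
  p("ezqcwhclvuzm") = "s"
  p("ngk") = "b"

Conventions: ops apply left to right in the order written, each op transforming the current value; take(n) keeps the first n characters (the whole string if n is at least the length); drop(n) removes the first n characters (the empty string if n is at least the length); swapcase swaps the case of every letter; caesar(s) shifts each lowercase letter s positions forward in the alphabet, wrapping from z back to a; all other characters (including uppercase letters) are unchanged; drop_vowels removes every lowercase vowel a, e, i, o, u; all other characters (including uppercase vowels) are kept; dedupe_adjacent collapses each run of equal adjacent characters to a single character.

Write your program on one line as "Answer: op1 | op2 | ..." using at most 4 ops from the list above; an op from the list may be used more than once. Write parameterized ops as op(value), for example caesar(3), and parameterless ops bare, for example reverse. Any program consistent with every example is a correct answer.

caesar(10) | caesar(4) | take(1)

Check, running the answer program on each example:
  "snwvvogse" -> "cxgffyqco" -> "gbkjjcugs" -> "g"
  "ezqcwhclvuzm" -> "ojamgrmvfejw" -> "sneqkvqzjina" -> "s"
  "ngk" -> "xqu" -> "buy" -> "b"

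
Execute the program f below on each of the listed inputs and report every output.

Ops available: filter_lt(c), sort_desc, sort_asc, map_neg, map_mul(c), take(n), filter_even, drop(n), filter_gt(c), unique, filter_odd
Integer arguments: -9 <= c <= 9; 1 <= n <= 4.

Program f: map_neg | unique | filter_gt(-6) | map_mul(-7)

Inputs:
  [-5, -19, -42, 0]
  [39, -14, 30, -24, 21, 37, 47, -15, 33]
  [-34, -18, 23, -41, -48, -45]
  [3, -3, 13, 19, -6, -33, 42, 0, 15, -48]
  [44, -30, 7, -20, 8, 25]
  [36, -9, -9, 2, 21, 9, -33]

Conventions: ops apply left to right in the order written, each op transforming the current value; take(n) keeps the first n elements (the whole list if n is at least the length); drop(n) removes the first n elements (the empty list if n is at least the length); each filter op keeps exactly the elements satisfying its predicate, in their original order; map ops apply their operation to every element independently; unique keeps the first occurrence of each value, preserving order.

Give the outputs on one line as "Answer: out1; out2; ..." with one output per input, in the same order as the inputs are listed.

[-35, -133, -294, 0]; [-98, -168, -105]; [-238, -126, -287, -336, -315]; [21, -21, -42, -231, 0, -336]; [-210, -140]; [-63, 14, -231]

Execution, op by op:
  [-5, -19, -42, 0] -> [5, 19, 42, 0] -> [5, 19, 42, 0] -> [5, 19, 42, 0] -> [-35, -133, -294, 0]
  [39, -14, 30, -24, 21, 37, 47, -15, 33] -> [-39, 14, -30, 24, -21, -37, -47, 15, -33] -> [-39, 14, -30, 24, -21, -37, -47, 15, -33] -> [14, 24, 15] -> [-98, -168, -105]
  [-34, -18, 23, -41, -48, -45] -> [34, 18, -23, 41, 48, 45] -> [34, 18, -23, 41, 48, 45] -> [34, 18, 41, 48, 45] -> [-238, -126, -287, -336, -315]
  [3, -3, 13, 19, -6, -33, 42, 0, 15, -48] -> [-3, 3, -13, -19, 6, 33, -42, 0, -15, 48] -> [-3, 3, -13, -19, 6, 33, -42, 0, -15, 48] -> [-3, 3, 6, 33, 0, 48] -> [21, -21, -42, -231, 0, -336]
  [44, -30, 7, -20, 8, 25] -> [-44, 30, -7, 20, -8, -25] -> [-44, 30, -7, 20, -8, -25] -> [30, 20] -> [-210, -140]
  [36, -9, -9, 2, 21, 9, -33] -> [-36, 9, 9, -2, -21, -9, 33] -> [-36, 9, -2, -21, -9, 33] -> [9, -2, 33] -> [-63, 14, -231]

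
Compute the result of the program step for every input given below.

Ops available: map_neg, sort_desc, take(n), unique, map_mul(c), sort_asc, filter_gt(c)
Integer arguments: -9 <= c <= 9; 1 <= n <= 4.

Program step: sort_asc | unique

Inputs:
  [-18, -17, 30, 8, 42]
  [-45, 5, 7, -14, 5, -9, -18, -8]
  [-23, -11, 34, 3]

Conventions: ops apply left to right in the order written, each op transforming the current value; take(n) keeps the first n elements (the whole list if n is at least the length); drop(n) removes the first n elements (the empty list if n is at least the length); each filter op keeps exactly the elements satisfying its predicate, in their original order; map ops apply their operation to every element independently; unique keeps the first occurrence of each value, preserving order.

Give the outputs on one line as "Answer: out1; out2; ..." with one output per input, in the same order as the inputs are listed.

[-18, -17, 8, 30, 42]; [-45, -18, -14, -9, -8, 5, 7]; [-23, -11, 3, 34]

Execution, op by op:
  [-18, -17, 30, 8, 42] -> [-18, -17, 8, 30, 42] -> [-18, -17, 8, 30, 42]
  [-45, 5, 7, -14, 5, -9, -18, -8] -> [-45, -18, -14, -9, -8, 5, 5, 7] -> [-45, -18, -14, -9, -8, 5, 7]
  [-23, -11, 34, 3] -> [-23, -11, 3, 34] -> [-23, -11, 3, 34]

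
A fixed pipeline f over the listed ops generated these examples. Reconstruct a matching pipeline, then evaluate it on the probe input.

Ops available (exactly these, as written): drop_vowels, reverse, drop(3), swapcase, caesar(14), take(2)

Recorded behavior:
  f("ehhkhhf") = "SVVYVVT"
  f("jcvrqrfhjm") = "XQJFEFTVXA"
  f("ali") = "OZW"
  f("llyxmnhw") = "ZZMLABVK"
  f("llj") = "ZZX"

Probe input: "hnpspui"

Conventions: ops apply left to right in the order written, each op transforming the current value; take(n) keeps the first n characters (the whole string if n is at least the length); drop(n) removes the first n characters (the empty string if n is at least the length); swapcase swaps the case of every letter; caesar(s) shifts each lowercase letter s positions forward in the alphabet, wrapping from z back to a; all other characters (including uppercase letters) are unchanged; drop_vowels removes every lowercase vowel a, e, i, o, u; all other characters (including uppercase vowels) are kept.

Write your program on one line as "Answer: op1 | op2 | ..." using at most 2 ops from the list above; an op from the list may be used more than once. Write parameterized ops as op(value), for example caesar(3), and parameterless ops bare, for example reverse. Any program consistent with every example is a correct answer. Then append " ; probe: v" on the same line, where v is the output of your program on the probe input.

caesar(14) | swapcase ; probe: "VBDGDIW"

Check, running the answer program on each example:
  "ehhkhhf" -> "svvyvvt" -> "SVVYVVT"
  "jcvrqrfhjm" -> "xqjfeftvxa" -> "XQJFEFTVXA"
  "ali" -> "ozw" -> "OZW"
  "llyxmnhw" -> "zzmlabvk" -> "ZZMLABVK"
  "llj" -> "zzx" -> "ZZX"
  probe: "hnpspui" -> "vbdgdiw" -> "VBDGDIW"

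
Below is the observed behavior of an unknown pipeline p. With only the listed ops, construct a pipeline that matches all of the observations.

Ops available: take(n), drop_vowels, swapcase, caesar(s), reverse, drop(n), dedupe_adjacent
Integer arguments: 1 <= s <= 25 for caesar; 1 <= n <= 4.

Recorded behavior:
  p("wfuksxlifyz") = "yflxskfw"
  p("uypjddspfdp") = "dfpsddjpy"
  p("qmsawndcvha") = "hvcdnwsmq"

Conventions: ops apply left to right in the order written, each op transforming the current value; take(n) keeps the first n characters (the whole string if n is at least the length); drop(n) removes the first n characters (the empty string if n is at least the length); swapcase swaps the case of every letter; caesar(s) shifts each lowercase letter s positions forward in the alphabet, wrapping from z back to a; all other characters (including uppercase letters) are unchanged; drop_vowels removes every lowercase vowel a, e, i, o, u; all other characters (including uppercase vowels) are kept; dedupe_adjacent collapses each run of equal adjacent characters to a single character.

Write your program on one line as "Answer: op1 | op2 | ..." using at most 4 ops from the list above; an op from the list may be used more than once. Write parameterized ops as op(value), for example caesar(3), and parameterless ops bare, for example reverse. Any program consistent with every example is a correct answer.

reverse | drop(1) | drop_vowels

Check, running the answer program on each example:
  "wfuksxlifyz" -> "zyfilxskufw" -> "yfilxskufw" -> "yflxskfw"
  "uypjddspfdp" -> "pdfpsddjpyu" -> "dfpsddjpyu" -> "dfpsddjpy"
  "qmsawndcvha" -> "ahvcdnwasmq" -> "hvcdnwasmq" -> "hvcdnwsmq"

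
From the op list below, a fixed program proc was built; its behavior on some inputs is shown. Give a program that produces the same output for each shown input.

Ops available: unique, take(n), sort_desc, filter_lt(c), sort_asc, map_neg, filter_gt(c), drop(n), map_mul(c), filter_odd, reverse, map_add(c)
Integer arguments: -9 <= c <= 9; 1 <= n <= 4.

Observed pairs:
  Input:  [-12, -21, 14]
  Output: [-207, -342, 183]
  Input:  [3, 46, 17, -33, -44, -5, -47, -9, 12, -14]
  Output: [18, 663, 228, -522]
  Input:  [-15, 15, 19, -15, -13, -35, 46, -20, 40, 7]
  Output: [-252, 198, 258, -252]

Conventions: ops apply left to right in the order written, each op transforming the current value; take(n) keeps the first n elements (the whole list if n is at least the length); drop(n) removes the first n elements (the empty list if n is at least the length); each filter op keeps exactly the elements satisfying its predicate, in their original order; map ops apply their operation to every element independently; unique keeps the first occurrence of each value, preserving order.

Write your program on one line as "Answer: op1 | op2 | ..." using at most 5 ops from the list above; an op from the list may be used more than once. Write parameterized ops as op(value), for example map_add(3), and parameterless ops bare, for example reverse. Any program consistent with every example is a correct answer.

take(4) | map_mul(-5) | map_add(9) | map_neg | map_mul(3)

Check, running the answer program on each example:
  [-12, -21, 14] -> [-12, -21, 14] -> [60, 105, -70] -> [69, 114, -61] -> [-69, -114, 61] -> [-207, -342, 183]
  [3, 46, 17, -33, -44, -5, -47, -9, 12, -14] -> [3, 46, 17, -33] -> [-15, -230, -85, 165] -> [-6, -221, -76, 174] -> [6, 221, 76, -174] -> [18, 663, 228, -522]
  [-15, 15, 19, -15, -13, -35, 46, -20, 40, 7] -> [-15, 15, 19, -15] -> [75, -75, -95, 75] -> [84, -66, -86, 84] -> [-84, 66, 86, -84] -> [-252, 198, 258, -252]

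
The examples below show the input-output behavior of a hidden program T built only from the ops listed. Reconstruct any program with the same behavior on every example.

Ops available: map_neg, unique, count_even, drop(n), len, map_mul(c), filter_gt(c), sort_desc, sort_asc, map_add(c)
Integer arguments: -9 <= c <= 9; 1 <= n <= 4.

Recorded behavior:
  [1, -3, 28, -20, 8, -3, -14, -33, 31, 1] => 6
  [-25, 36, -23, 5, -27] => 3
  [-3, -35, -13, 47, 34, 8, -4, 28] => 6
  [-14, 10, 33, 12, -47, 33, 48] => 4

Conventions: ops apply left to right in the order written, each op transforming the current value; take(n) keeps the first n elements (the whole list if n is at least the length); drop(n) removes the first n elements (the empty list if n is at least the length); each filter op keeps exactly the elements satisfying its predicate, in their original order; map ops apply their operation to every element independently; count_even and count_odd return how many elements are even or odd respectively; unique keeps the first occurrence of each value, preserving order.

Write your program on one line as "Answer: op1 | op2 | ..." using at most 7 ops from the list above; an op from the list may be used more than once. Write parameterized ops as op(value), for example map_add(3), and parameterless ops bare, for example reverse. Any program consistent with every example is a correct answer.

sort_asc | map_mul(-3) | sort_asc | unique | drop(2) | len

Check, running the answer program on each example:
  [1, -3, 28, -20, 8, -3, -14, -33, 31, 1] -> [-33, -20, -14, -3, -3, 1, 1, 8, 28, 31] -> [99, 60, 42, 9, 9, -3, -3, -24, -84, -93] -> [-93, -84, -24, -3, -3, 9, 9, 42, 60, 99] -> [-93, -84, -24, -3, 9, 42, 60, 99] -> [-24, -3, 9, 42, 60, 99] -> 6
  [-25, 36, -23, 5, -27] -> [-27, -25, -23, 5, 36] -> [81, 75, 69, -15, -108] -> [-108, -15, 69, 75, 81] -> [-108, -15, 69, 75, 81] -> [69, 75, 81] -> 3
  [-3, -35, -13, 47, 34, 8, -4, 28] -> [-35, -13, -4, -3, 8, 28, 34, 47] -> [105, 39, 12, 9, -24, -84, -102, -141] -> [-141, -102, -84, -24, 9, 12, 39, 105] -> [-141, -102, -84, -24, 9, 12, 39, 105] -> [-84, -24, 9, 12, 39, 105] -> 6
  [-14, 10, 33, 12, -47, 33, 48] -> [-47, -14, 10, 12, 33, 33, 48] -> [141, 42, -30, -36, -99, -99, -144] -> [-144, -99, -99, -36, -30, 42, 141] -> [-144, -99, -36, -30, 42, 141] -> [-36, -30, 42, 141] -> 4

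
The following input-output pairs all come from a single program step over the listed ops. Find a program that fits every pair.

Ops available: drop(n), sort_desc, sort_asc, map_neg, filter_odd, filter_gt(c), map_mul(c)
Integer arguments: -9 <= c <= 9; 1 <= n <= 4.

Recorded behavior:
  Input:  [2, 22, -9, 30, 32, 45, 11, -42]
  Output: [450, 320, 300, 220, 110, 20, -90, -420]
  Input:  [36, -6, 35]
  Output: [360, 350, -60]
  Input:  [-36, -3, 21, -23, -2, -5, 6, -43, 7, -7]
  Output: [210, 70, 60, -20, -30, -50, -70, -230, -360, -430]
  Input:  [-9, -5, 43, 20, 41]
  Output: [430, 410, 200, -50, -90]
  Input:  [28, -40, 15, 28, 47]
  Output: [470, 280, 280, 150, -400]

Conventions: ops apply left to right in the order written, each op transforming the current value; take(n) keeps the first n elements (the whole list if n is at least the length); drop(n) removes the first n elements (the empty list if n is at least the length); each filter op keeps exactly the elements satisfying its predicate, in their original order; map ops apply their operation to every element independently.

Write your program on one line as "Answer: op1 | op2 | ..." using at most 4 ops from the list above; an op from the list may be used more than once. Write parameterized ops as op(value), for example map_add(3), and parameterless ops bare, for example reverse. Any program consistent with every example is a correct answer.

map_neg | map_mul(2) | map_mul(-5) | sort_desc

Check, running the answer program on each example:
  [2, 22, -9, 30, 32, 45, 11, -42] -> [-2, -22, 9, -30, -32, -45, -11, 42] -> [-4, -44, 18, -60, -64, -90, -22, 84] -> [20, 220, -90, 300, 320, 450, 110, -420] -> [450, 320, 300, 220, 110, 20, -90, -420]
  [36, -6, 35] -> [-36, 6, -35] -> [-72, 12, -70] -> [360, -60, 350] -> [360, 350, -60]
  [-36, -3, 21, -23, -2, -5, 6, -43, 7, -7] -> [36, 3, -21, 23, 2, 5, -6, 43, -7, 7] -> [72, 6, -42, 46, 4, 10, -12, 86, -14, 14] -> [-360, -30, 210, -230, -20, -50, 60, -430, 70, -70] -> [210, 70, 60, -20, -30, -50, -70, -230, -360, -430]
  [-9, -5, 43, 20, 41] -> [9, 5, -43, -20, -41] -> [18, 10, -86, -40, -82] -> [-90, -50, 430, 200, 410] -> [430, 410, 200, -50, -90]
  [28, -40, 15, 28, 47] -> [-28, 40, -15, -28, -47] -> [-56, 80, -30, -56, -94] -> [280, -400, 150, 280, 470] -> [470, 280, 280, 150, -400]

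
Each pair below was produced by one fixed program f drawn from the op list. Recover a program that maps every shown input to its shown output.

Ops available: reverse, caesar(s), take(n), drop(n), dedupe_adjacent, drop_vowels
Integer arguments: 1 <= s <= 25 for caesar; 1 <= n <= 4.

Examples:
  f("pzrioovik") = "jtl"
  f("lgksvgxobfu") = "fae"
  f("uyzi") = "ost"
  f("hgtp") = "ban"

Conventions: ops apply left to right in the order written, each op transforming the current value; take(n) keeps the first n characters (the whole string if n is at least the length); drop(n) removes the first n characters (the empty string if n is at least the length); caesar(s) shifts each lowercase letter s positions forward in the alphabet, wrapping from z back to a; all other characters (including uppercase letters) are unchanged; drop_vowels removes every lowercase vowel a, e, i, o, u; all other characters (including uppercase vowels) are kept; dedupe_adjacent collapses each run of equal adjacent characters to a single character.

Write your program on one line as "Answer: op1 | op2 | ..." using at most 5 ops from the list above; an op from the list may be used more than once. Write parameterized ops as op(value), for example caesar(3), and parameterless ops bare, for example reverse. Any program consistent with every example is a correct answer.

reverse | caesar(8) | caesar(12) | reverse | take(3)

Check, running the answer program on each example:
  "pzrioovik" -> "kivooirzp" -> "sqdwwqzhx" -> "ecpiicltj" -> "jtlciipce" -> "jtl"
  "lgksvgxobfu" -> "ufboxgvskgl" -> "cnjwfodasot" -> "ozvirapmeaf" -> "faemparivzo" -> "fae"
  "uyzi" -> "izyu" -> "qhgc" -> "ctso" -> "ostc" -> "ost"
  "hgtp" -> "ptgh" -> "xbop" -> "jnab" -> "banj" -> "ban"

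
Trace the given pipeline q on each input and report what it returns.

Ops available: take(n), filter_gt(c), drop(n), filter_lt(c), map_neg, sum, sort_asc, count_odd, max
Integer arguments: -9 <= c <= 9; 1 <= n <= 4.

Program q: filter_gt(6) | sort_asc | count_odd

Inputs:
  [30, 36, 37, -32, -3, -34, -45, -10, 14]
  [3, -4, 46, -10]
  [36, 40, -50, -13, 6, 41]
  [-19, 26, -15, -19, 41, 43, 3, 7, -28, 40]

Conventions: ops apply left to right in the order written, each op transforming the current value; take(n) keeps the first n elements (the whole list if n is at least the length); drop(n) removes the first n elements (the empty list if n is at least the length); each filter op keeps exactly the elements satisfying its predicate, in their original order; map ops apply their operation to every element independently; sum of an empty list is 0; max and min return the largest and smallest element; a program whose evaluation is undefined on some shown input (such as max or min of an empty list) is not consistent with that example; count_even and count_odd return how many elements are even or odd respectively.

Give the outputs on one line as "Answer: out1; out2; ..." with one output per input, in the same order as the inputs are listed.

Execution, op by op:
  [30, 36, 37, -32, -3, -34, -45, -10, 14] -> [30, 36, 37, 14] -> [14, 30, 36, 37] -> 1
  [3, -4, 46, -10] -> [46] -> [46] -> 0
  [36, 40, -50, -13, 6, 41] -> [36, 40, 41] -> [36, 40, 41] -> 1
  [-19, 26, -15, -19, 41, 43, 3, 7, -28, 40] -> [26, 41, 43, 7, 40] -> [7, 26, 40, 41, 43] -> 3

1; 0; 1; 3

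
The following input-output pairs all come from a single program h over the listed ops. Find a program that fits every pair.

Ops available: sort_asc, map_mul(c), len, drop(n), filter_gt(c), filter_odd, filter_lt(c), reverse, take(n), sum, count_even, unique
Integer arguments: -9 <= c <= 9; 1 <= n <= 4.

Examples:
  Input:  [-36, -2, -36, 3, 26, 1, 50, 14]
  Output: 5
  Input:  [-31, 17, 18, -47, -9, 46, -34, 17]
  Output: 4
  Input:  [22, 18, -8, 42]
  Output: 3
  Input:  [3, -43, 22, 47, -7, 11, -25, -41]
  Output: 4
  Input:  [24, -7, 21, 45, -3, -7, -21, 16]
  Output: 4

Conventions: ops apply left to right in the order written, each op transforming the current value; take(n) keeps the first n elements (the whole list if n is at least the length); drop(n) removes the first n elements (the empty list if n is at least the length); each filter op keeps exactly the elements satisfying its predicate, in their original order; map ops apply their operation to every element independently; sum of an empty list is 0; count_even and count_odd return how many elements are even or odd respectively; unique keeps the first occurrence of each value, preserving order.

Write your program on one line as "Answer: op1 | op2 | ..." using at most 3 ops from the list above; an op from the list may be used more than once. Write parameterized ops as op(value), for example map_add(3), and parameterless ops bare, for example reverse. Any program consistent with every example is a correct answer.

filter_gt(0) | len

Check, running the answer program on each example:
  [-36, -2, -36, 3, 26, 1, 50, 14] -> [3, 26, 1, 50, 14] -> 5
  [-31, 17, 18, -47, -9, 46, -34, 17] -> [17, 18, 46, 17] -> 4
  [22, 18, -8, 42] -> [22, 18, 42] -> 3
  [3, -43, 22, 47, -7, 11, -25, -41] -> [3, 22, 47, 11] -> 4
  [24, -7, 21, 45, -3, -7, -21, 16] -> [24, 21, 45, 16] -> 4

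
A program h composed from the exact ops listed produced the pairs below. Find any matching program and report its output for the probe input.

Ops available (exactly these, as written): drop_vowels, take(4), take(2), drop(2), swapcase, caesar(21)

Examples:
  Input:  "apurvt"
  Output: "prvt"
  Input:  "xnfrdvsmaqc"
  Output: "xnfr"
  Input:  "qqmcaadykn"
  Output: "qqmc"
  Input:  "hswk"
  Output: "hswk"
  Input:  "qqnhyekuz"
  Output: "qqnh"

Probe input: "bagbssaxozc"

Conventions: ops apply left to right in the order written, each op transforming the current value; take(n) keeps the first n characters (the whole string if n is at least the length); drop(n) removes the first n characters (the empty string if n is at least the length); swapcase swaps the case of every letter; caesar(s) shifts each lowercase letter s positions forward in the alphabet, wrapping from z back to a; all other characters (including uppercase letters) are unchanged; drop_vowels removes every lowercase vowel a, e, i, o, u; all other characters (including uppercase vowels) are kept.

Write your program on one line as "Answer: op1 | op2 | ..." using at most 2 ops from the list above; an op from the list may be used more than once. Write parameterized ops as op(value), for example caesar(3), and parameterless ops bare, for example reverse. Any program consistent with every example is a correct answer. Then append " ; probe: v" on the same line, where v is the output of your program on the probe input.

drop_vowels | take(4) ; probe: "bgbs"

Check, running the answer program on each example:
  "apurvt" -> "prvt" -> "prvt"
  "xnfrdvsmaqc" -> "xnfrdvsmqc" -> "xnfr"
  "qqmcaadykn" -> "qqmcdykn" -> "qqmc"
  "hswk" -> "hswk" -> "hswk"
  "qqnhyekuz" -> "qqnhykz" -> "qqnh"
  probe: "bagbssaxozc" -> "bgbssxzc" -> "bgbs"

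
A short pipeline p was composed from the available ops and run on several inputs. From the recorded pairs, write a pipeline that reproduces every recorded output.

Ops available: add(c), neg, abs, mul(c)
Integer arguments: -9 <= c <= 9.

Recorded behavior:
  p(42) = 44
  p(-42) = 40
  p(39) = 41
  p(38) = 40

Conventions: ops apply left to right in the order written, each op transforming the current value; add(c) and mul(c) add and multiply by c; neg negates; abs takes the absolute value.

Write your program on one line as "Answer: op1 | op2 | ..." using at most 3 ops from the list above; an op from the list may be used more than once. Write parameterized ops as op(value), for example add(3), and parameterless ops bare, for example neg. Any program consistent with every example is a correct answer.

neg | add(-2) | abs

Check, running the answer program on each example:
  42 -> -42 -> -44 -> 44
  -42 -> 42 -> 40 -> 40
  39 -> -39 -> -41 -> 41
  38 -> -38 -> -40 -> 40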